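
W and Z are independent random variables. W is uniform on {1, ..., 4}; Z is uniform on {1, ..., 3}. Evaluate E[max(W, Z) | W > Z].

10/3

P(W > Z) = 1/2.
Summing max(W,Z)·P(x,y) over outcomes with W > Z gives 5/3.
E[max(W, Z) | W > Z] = (5/3) / (1/2) = 10/3.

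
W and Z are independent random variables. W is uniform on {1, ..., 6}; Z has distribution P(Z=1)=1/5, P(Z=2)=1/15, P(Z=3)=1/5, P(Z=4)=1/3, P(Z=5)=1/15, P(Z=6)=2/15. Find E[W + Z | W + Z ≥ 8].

P(W + Z ≥ 8) = 2/5.
Summing (W+Z)·P(x,y) over outcomes with W + Z ≥ 8 gives 166/45.
E[W + Z | W + Z ≥ 8] = (166/45) / (2/5) = 83/9.

83/9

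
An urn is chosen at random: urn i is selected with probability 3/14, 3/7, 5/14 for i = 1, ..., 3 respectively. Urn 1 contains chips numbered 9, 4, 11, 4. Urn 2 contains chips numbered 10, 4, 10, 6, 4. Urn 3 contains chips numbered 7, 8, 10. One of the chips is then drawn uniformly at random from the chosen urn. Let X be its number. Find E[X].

776/105

E[X | urn 1] = (9+4+11+4)/4 = 7.
E[X | urn 2] = (10+4+10+6+4)/5 = 34/5.
E[X | urn 3] = (7+8+10)/3 = 25/3.
By the law of total expectation,
E[X] = (3/14)·(7) + (3/7)·(34/5) + (5/14)·(25/3) = 776/105.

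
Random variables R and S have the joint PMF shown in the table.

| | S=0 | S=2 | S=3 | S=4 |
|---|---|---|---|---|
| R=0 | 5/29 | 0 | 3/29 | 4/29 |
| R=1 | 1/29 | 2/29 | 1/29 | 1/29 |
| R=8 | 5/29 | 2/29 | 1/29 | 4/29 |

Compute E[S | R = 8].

P(R = 8) = 12/29.
Σ S·P over the event = 0·(5/29) + 2·(2/29) + 3·(1/29) + 4·(4/29) = 23/29.
E[S | R = 8] = (23/29) / (12/29) = 23/12.

23/12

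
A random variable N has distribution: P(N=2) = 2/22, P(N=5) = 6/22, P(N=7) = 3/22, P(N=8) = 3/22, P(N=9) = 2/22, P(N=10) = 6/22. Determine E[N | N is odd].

69/11

P(N is odd) = 1/2.
Σ over the event: 5·3/11 + 7·3/22 + 9·1/11 = 69/22.
E[N | N is odd] = (69/22) / (1/2) = 69/11.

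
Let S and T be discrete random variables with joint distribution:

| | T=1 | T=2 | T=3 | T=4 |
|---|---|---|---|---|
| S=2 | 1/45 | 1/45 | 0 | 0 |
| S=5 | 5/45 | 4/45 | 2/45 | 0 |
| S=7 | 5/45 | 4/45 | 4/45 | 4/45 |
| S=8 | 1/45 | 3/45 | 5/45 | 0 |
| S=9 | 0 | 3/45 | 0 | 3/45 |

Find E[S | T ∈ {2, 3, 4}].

78/11

P(T ∈ {2, 3, 4}) = 11/15.
Summing S·P(S=x,T=y) over the conditioning event gives 26/5.
E[S | T ∈ {2, 3, 4}] = (26/5) / (11/15) = 78/11.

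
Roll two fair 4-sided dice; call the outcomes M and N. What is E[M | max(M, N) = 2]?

Outcomes with max(M, N) = 2: (1,2), (2,1), (2,2), each with probability 1/16.
E[M | max(M, N) = 2] = (1 + 2 + 2) / 3 = 5/3.

5/3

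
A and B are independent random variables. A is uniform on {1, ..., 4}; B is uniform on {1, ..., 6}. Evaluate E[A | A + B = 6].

Outcomes with A + B = 6: (1,5), (2,4), (3,3), (4,2), each with probability 1/24.
E[A | A + B = 6] = (1 + 2 + 3 + 4) / 4 = 5/2.

5/2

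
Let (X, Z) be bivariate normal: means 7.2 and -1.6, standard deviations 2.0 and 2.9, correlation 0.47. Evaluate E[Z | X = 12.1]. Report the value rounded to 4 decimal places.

E[Z | X=x] = μ_Z + ρ(σ_Z/σ_X)(x − μ_X) for jointly normal variables.
E[Z | X=12.1] = -1.6 + (0.47)·(2.9/2.0)·(12.1 − (7.2)) = -1.6 + (0.6815)·(4.9) = 1.7394.

1.7394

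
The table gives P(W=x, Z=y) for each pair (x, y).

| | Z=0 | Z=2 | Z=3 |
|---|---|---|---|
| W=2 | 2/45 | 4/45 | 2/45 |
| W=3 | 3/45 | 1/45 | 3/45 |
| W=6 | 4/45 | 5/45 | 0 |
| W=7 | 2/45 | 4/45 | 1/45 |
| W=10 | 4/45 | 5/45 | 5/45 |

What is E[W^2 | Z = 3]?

P(Z = 3) = 11/45.
Σ W^2·P over the event = 4·(2/45) + 9·(3/45) + 49·(1/45) + 100·(5/45) = 584/45.
E[W^2 | Z = 3] = (584/45) / (11/45) = 584/11.

584/11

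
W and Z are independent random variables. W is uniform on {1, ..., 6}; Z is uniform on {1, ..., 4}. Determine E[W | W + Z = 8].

5

Outcomes with W + Z = 8: (4,4), (5,3), (6,2), each with probability 1/24.
E[W | W + Z = 8] = (4 + 5 + 6) / 3 = 5.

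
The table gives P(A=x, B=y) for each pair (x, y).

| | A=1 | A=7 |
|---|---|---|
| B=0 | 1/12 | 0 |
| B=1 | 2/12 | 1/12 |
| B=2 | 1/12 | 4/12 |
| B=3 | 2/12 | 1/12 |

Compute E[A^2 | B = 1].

P(B = 1) = 1/4.
Σ A^2·P over the event = 1·(2/12) + 49·(1/12) = 17/4.
E[A^2 | B = 1] = (17/4) / (1/4) = 17.

17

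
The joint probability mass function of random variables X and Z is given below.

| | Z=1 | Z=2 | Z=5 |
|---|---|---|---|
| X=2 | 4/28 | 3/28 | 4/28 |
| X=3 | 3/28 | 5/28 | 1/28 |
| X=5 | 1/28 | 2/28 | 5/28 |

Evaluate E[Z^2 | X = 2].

P(X = 2) = 11/28.
Σ Z^2·P over the event = 1·(4/28) + 4·(3/28) + 25·(4/28) = 29/7.
E[Z^2 | X = 2] = (29/7) / (11/28) = 116/11.

116/11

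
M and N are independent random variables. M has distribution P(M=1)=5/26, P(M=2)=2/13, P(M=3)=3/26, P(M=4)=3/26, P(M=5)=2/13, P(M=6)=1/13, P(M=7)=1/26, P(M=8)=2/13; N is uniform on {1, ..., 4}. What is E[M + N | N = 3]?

P(N = 3) = 1/4.
Summing (M+N)·P(x,y) over outcomes with N = 3 gives 183/104.
E[M + N | N = 3] = (183/104) / (1/4) = 183/26.

183/26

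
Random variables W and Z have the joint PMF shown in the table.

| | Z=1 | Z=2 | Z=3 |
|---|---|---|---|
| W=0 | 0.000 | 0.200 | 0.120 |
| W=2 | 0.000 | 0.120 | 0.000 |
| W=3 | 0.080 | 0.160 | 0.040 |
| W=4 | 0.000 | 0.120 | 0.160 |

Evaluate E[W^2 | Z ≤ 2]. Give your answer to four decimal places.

6.7059

P(Z ≤ 2) = 0.680.
Σ W^2·P over the event = 0·(0.200) + 4·(0.120) + 9·(0.080) + 9·(0.160) + 16·(0.120) = 4.560.
E[W^2 | Z ≤ 2] = (4.560) / (0.680) = 6.7059.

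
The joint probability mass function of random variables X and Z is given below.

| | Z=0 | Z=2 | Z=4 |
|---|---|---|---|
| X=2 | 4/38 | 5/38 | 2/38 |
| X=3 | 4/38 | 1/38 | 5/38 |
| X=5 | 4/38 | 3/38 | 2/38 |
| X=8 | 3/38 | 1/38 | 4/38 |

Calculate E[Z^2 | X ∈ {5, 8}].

112/17

P(X ∈ {5, 8}) = 17/38.
Σ Z^2·P over the event = 0·(4/38) + 4·(3/38) + 16·(2/38) + 0·(3/38) + 4·(1/38) + 16·(4/38) = 56/19.
E[Z^2 | X ∈ {5, 8}] = (56/19) / (17/38) = 112/17.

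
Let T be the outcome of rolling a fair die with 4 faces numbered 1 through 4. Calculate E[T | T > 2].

Given T > 2, T is equally likely to be any of {3, 4}.
E[T | T > 2] = (3 + 4) / 2 = 7/2.

7/2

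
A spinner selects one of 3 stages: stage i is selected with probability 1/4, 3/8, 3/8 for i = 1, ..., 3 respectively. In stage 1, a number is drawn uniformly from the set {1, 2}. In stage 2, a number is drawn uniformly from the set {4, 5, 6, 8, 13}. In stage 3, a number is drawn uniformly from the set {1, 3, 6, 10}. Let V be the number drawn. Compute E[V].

99/20

E[V | stage 1] = (1+2)/2 = 3/2.
E[V | stage 2] = (4+5+6+8+13)/5 = 36/5.
E[V | stage 3] = (1+3+6+10)/4 = 5.
E[V] = (1/4)·(3/2) + (3/8)·(36/5) + (3/8)·(5) = 99/20.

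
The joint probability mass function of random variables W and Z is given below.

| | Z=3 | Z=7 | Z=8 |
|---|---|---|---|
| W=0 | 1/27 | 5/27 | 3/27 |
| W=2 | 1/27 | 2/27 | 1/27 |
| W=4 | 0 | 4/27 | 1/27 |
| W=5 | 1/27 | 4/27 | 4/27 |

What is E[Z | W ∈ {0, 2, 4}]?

41/6

P(W ∈ {0, 2, 4}) = 2/3.
Σ Z·P over the event = 3·(1/27) + 7·(5/27) + 8·(3/27) + 3·(1/27) + 7·(2/27) + 8·(1/27) + 7·(4/27) + 8·(1/27) = 41/9.
E[Z | W ∈ {0, 2, 4}] = (41/9) / (2/3) = 41/6.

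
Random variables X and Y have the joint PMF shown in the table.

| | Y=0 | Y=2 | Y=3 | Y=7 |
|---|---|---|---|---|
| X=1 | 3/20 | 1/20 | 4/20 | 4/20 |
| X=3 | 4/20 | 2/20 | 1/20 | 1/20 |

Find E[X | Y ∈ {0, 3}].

11/6

P(Y ∈ {0, 3}) = 3/5.
Σ X·P over the event = 1·(3/20) + 1·(4/20) + 3·(4/20) + 3·(1/20) = 11/10.
E[X | Y ∈ {0, 3}] = (11/10) / (3/5) = 11/6.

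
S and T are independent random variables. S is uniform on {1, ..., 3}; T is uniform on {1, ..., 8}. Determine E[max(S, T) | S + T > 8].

22/3

Outcomes with S + T > 8: (1,8), (2,7), (2,8), (3,6), (3,7), (3,8), each with probability 1/24.
E[max(S, T) | S + T > 8] = (8 + 7 + 8 + 6 + 7 + 8) / 6 = 22/3.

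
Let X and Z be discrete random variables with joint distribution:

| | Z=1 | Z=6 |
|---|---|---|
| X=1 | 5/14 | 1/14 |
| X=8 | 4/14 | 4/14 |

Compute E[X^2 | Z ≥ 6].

257/5

P(Z ≥ 6) = 5/14.
Summing X^2·P(X=x,Z=y) over the conditioning event gives 257/14.
E[X^2 | Z ≥ 6] = (257/14) / (5/14) = 257/5.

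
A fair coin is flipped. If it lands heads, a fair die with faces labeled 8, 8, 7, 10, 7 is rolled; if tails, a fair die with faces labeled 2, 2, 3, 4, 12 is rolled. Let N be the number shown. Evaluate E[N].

63/10

E[N | heads] = (8+8+7+10+7)/5 = 8.
E[N | tails] = (2+2+3+4+12)/5 = 23/5.
E[N] = (1/2)·(8) + (1/2)·(23/5) = 63/10.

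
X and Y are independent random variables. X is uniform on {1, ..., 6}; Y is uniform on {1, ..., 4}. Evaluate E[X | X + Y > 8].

Outcomes with X + Y > 8: (5,4), (6,3), (6,4), each with probability 1/24.
E[X | X + Y > 8] = (5 + 6 + 6) / 3 = 17/3.

17/3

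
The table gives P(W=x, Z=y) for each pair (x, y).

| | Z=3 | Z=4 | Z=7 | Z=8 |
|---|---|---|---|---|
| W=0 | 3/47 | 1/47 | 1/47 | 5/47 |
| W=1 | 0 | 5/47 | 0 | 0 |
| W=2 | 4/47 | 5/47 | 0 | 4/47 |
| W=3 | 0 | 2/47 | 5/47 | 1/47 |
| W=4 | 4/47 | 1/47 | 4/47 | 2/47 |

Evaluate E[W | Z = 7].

P(Z = 7) = 10/47.
Σ W·P over the event = 0·(1/47) + 3·(5/47) + 4·(4/47) = 31/47.
E[W | Z = 7] = (31/47) / (10/47) = 31/10.

31/10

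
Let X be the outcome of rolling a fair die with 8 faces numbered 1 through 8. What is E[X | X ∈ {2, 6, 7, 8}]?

P(X ∈ {2, 6, 7, 8}) = 1/2.
Σ over the event: 2·1/8 + 6·1/8 + 7·1/8 + 8·1/8 = 23/8.
E[X | X ∈ {2, 6, 7, 8}] = (23/8) / (1/2) = 23/4.

23/4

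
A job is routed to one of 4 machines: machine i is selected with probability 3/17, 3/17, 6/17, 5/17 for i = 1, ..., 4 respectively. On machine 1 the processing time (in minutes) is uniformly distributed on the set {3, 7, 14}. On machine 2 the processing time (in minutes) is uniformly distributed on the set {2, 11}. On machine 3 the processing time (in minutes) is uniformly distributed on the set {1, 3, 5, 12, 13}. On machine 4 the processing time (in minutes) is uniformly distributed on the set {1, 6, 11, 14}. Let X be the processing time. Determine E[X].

1243/170

E[X | machine 1] = (3+7+14)/3 = 8.
E[X | machine 2] = (2+11)/2 = 13/2.
E[X | machine 3] = (1+3+5+12+13)/5 = 34/5.
E[X | machine 4] = (1+6+11+14)/4 = 8.
By the law of total expectation,
E[X] = (3/17)·(8) + (3/17)·(13/2) + (6/17)·(34/5) + (5/17)·(8) = 1243/170.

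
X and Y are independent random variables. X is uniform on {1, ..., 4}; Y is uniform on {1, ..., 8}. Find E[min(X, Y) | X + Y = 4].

4/3

Outcomes with X + Y = 4: (1,3), (2,2), (3,1), each with probability 1/32.
E[min(X, Y) | X + Y = 4] = (1 + 2 + 1) / 3 = 4/3.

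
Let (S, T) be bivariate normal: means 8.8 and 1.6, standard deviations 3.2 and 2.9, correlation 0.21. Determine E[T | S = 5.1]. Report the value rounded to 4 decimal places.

The regression of T on S has slope ρ·σ_T/σ_S and passes through (μ_S, μ_T).
E[T | S=5.1] = 1.6 + (0.21)·(2.9/3.2)·(5.1 − (8.8)) = 1.6 + (0.190312)·(-3.7) = 0.8958.

0.8958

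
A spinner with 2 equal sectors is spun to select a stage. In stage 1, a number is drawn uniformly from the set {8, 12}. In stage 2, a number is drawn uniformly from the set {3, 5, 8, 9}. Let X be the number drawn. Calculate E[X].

65/8

E[X | stage 1] = (8+12)/2 = 10.
E[X | stage 2] = (3+5+8+9)/4 = 25/4.
By the law of total expectation,
E[X] = (1/2)·(10) + (1/2)·(25/4) = 65/8.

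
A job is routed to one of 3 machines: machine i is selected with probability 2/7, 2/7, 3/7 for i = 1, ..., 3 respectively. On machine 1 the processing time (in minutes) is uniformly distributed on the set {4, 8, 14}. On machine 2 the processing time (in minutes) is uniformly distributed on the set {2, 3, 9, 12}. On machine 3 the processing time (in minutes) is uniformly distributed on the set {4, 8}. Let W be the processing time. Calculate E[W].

145/21

E[W | machine 1] = (4+8+14)/3 = 26/3.
E[W | machine 2] = (2+3+9+12)/4 = 13/2.
E[W | machine 3] = (4+8)/2 = 6.
By the law of total expectation,
E[W] = (2/7)·(26/3) + (2/7)·(13/2) + (3/7)·(6) = 145/21.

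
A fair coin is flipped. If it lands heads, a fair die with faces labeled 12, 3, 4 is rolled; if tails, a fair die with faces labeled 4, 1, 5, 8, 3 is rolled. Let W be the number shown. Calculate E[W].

79/15

E[W | heads] = (12+3+4)/3 = 19/3.
E[W | tails] = (4+1+5+8+3)/5 = 21/5.
E[W] = (1/2)·(19/3) + (1/2)·(21/5) = 79/15.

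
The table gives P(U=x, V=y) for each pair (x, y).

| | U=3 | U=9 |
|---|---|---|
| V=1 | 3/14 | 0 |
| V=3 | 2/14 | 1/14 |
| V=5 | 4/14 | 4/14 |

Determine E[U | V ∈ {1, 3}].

4

P(V ∈ {1, 3}) = 3/7.
Σ U·P over the event = 3·(3/14) + 3·(2/14) + 9·(1/14) = 12/7.
E[U | V ∈ {1, 3}] = (12/7) / (3/7) = 4.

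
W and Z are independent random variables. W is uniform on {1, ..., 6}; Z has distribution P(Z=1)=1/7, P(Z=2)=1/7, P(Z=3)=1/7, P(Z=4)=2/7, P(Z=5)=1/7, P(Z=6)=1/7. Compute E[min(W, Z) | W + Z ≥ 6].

P(W + Z ≥ 6) = 31/42.
Summing min(W,Z)·P(x,y) over outcomes with W + Z ≥ 6 gives 95/42.
E[min(W, Z) | W + Z ≥ 6] = (95/42) / (31/42) = 95/31.

95/31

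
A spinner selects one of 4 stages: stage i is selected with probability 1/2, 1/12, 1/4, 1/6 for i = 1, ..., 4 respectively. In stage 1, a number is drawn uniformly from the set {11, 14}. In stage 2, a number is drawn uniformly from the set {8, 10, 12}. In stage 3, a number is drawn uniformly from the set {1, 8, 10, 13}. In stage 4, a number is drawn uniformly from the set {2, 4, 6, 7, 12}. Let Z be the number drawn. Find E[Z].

607/60

E[Z | stage 1] = (11+14)/2 = 25/2.
E[Z | stage 2] = (8+10+12)/3 = 10.
E[Z | stage 3] = (1+8+10+13)/4 = 8.
E[Z | stage 4] = (2+4+6+7+12)/5 = 31/5.
By the law of total expectation,
E[Z] = (1/2)·(25/2) + (1/12)·(10) + (1/4)·(8) + (1/6)·(31/5) = 607/60.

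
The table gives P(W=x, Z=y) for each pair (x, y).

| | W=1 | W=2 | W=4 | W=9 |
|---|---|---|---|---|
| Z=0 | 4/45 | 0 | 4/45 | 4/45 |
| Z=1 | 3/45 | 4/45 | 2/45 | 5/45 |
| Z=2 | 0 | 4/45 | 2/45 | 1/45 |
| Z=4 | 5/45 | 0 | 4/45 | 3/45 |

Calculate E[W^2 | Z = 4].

P(Z = 4) = 4/15.
Summing W^2·P(W=x,Z=y) over the conditioning event gives 104/15.
E[W^2 | Z = 4] = (104/15) / (4/15) = 26.

26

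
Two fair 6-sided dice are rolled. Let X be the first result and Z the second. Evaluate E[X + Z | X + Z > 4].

P(X + Z > 4) = 5/6.
Summing (X+Z)·P(x,y) over outcomes with X + Z > 4 gives 58/9.
E[X + Z | X + Z > 4] = (58/9) / (5/6) = 116/15.

116/15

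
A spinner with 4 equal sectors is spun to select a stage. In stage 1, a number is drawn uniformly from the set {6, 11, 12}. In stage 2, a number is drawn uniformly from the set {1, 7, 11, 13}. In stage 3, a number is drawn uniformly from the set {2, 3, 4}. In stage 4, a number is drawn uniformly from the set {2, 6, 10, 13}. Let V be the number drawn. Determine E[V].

E[V | stage 1] = (6+11+12)/3 = 29/3.
E[V | stage 2] = (1+7+11+13)/4 = 8.
E[V | stage 3] = (2+3+4)/3 = 3.
E[V | stage 4] = (2+6+10+13)/4 = 31/4.
E[V] = (1/4)·(29/3) + (1/4)·(8) + (1/4)·(3) + (1/4)·(31/4) = 341/48.

341/48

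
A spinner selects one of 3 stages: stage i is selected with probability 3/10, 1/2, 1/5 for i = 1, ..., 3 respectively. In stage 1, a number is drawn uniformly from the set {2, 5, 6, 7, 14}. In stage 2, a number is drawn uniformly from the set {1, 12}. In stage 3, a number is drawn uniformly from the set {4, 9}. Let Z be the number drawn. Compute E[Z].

E[Z | stage 1] = (2+5+6+7+14)/5 = 34/5.
E[Z | stage 2] = (1+12)/2 = 13/2.
E[Z | stage 3] = (4+9)/2 = 13/2.
By the law of total expectation,
E[Z] = (3/10)·(34/5) + (1/2)·(13/2) + (1/5)·(13/2) = 659/100.

659/100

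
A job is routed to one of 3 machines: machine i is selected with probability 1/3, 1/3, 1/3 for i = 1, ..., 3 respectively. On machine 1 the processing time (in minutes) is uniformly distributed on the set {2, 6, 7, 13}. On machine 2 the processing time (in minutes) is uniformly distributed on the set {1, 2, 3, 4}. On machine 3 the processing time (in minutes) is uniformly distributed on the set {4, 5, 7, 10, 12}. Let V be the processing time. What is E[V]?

E[V | machine 1] = (2+6+7+13)/4 = 7.
E[V | machine 2] = (1+2+3+4)/4 = 5/2.
E[V | machine 3] = (4+5+7+10+12)/5 = 38/5.
By the law of total expectation,
E[V] = (1/3)·(7) + (1/3)·(5/2) + (1/3)·(38/5) = 57/10.

57/10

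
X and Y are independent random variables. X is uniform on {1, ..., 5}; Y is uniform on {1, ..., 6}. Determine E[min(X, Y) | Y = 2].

9/5

Outcomes with Y = 2: (1,2), (2,2), (3,2), (4,2), (5,2), each with probability 1/30.
E[min(X, Y) | Y = 2] = (1 + 2 + 2 + 2 + 2) / 5 = 9/5.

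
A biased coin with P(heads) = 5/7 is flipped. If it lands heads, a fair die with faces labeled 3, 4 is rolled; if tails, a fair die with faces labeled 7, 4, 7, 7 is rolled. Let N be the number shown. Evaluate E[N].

E[N | heads] = (3+4)/2 = 7/2.
E[N | tails] = (7+4+7+7)/4 = 25/4.
E[N] = (5/7)·(7/2) + (2/7)·(25/4) = 30/7.

30/7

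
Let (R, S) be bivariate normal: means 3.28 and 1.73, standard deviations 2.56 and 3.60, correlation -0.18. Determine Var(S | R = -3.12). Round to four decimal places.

Var(S | R=x) = (1 − ρ²)·σ_S².
Var(S | R=-3.12) = (3.60)²·(1 − (-0.18)²) = 12.96·0.9676 = 12.5401.

12.5401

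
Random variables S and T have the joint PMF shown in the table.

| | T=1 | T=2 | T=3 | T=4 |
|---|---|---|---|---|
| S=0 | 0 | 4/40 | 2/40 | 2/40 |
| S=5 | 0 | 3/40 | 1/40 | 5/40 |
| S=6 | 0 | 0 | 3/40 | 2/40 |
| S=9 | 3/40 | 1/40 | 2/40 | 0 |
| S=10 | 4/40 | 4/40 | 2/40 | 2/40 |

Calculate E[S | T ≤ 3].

P(T ≤ 3) = 29/40.
Summing S·P(S=x,T=y) over the conditioning event gives 24/5.
E[S | T ≤ 3] = (24/5) / (29/40) = 192/29.

192/29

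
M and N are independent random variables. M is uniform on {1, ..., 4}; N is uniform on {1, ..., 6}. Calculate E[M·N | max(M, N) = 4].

Outcomes with max(M, N) = 4: (1,4), (2,4), (3,4), (4,1), (4,2), (4,3), (4,4), each with probability 1/24.
E[M·N | max(M, N) = 4] = (4 + 8 + 12 + 4 + 8 + 12 + 16) / 7 = 64/7.

64/7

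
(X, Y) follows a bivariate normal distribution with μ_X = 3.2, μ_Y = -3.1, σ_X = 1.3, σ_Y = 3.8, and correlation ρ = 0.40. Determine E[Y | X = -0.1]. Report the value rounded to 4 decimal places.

E[Y | X=x] = μ_Y + ρ(σ_Y/σ_X)(x − μ_X) for jointly normal variables.
E[Y | X=-0.1] = -3.1 + (0.40)·(3.8/1.3)·(-0.1 − (3.2)) = -3.1 + (1.16923)·(-3.3) = -6.9585.

-6.9585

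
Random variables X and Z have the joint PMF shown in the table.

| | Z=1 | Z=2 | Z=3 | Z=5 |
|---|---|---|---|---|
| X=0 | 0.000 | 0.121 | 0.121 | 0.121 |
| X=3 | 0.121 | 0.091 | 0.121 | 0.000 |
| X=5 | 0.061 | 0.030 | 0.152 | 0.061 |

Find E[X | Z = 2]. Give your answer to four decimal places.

1.7479

P(Z = 2) = 0.242.
Σ X·P over the event = 0·(0.121) + 3·(0.091) + 5·(0.030) = 0.423.
E[X | Z = 2] = (0.423) / (0.242) = 1.7479.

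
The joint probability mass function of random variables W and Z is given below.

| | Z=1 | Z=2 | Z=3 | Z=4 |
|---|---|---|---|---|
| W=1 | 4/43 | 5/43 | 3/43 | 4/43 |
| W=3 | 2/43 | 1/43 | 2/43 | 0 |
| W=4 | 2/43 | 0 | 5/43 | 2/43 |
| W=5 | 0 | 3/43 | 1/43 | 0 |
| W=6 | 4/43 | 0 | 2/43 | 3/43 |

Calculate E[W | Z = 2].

P(Z = 2) = 9/43.
Σ W·P over the event = 1·(5/43) + 3·(1/43) + 5·(3/43) = 23/43.
E[W | Z = 2] = (23/43) / (9/43) = 23/9.

23/9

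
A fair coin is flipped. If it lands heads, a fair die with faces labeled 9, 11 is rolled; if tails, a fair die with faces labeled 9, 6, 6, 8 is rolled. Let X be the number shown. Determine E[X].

69/8

E[X | heads] = (9+11)/2 = 10.
E[X | tails] = (9+6+6+8)/4 = 29/4.
By the law of total expectation,
E[X] = (1/2)·(10) + (1/2)·(29/4) = 69/8.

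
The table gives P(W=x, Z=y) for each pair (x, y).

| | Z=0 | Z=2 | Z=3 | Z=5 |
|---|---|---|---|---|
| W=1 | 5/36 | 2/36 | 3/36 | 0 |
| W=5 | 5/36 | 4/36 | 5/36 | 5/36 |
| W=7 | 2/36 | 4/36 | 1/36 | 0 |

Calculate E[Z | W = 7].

11/7

P(W = 7) = 7/36.
Σ Z·P over the event = 0·(2/36) + 2·(4/36) + 3·(1/36) = 11/36.
E[Z | W = 7] = (11/36) / (7/36) = 11/7.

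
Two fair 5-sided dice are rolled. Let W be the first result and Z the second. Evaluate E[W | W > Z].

Outcomes with W > Z: (2,1), (3,1), (3,2), (4,1), (4,2), (4,3), (5,1), (5,2), (5,3), (5,4), each with probability 1/25.
E[W | W > Z] = (2 + 3 + 3 + 4 + 4 + 4 + 5 + 5 + 5 + 5) / 10 = 4.

4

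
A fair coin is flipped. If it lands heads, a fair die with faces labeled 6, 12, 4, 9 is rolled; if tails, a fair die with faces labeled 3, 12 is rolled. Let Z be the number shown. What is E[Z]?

E[Z | heads] = (6+12+4+9)/4 = 31/4.
E[Z | tails] = (3+12)/2 = 15/2.
By the law of total expectation,
E[Z] = (1/2)·(31/4) + (1/2)·(15/2) = 61/8.

61/8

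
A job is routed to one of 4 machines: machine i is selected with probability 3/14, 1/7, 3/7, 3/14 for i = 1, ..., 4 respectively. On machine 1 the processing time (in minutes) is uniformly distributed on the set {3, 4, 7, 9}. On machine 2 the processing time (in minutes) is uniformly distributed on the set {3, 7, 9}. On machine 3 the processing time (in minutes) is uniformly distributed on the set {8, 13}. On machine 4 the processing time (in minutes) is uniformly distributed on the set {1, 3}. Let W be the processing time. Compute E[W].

1187/168

E[W | machine 1] = (3+4+7+9)/4 = 23/4.
E[W | machine 2] = (3+7+9)/3 = 19/3.
E[W | machine 3] = (8+13)/2 = 21/2.
E[W | machine 4] = (1+3)/2 = 2.
E[W] = (3/14)·(23/4) + (1/7)·(19/3) + (3/7)·(21/2) + (3/14)·(2) = 1187/168.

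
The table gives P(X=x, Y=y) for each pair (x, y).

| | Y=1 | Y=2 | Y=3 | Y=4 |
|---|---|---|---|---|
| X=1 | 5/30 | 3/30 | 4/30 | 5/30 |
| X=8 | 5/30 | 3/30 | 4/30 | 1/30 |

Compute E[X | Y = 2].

P(Y = 2) = 1/5.
Σ X·P over the event = 1·(3/30) + 8·(3/30) = 9/10.
E[X | Y = 2] = (9/10) / (1/5) = 9/2.

9/2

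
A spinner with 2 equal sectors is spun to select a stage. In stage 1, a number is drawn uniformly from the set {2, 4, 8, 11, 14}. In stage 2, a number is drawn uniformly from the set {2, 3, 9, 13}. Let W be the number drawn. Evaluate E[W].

E[W | stage 1] = (2+4+8+11+14)/5 = 39/5.
E[W | stage 2] = (2+3+9+13)/4 = 27/4.
By the law of total expectation,
E[W] = (1/2)·(39/5) + (1/2)·(27/4) = 291/40.

291/40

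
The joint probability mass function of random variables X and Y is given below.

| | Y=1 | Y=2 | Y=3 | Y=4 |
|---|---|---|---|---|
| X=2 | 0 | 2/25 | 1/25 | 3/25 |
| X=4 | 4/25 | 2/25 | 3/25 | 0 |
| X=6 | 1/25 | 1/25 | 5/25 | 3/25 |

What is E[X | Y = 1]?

22/5

P(Y = 1) = 1/5.
Σ X·P over the event = 4·(4/25) + 6·(1/25) = 22/25.
E[X | Y = 1] = (22/25) / (1/5) = 22/5.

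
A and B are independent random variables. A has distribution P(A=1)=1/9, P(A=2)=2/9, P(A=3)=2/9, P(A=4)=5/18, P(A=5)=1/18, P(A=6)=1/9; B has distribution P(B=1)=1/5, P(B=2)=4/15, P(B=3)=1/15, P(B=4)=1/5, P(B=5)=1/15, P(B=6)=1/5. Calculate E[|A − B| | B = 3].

P(B = 3) = 1/15.
Summing |A−B|·P(x,y) over outcomes with B = 3 gives 7/90.
E[|A − B| | B = 3] = (7/90) / (1/15) = 7/6.

7/6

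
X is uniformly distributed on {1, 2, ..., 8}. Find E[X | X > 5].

7

Given X > 5, X is equally likely to be any of {6, 7, 8}.
E[X | X > 5] = (6 + 7 + 8) / 3 = 7.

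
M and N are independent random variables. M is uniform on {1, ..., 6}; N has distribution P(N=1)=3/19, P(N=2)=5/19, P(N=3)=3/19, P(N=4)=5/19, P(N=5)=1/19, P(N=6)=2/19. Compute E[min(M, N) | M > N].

P(M > N) = 55/114.
Summing min(M,N)·P(x,y) over outcomes with M > N gives 127/114.
E[min(M, N) | M > N] = (127/114) / (55/114) = 127/55.

127/55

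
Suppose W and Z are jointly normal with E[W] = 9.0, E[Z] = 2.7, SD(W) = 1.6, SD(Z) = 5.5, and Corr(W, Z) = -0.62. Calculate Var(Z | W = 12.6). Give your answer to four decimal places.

18.6219

The conditional variance in a bivariate normal is σ_Z²(1 − ρ²), independent of x.
Var(Z | W=12.6) = (5.5)²·(1 − (-0.62)²) = 30.25·0.6156 = 18.6219.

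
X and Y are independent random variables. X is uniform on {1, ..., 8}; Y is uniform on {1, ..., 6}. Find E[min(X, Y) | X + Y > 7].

11/3

P(X + Y > 7) = 9/16.
Summing min(X,Y)·P(x,y) over outcomes with X + Y > 7 gives 33/16.
E[min(X, Y) | X + Y > 7] = (33/16) / (9/16) = 11/3.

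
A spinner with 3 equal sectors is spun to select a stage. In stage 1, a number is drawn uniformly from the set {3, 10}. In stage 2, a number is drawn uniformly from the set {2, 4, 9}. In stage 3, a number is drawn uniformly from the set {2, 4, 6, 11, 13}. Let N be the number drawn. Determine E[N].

E[N | stage 1] = (3+10)/2 = 13/2.
E[N | stage 2] = (2+4+9)/3 = 5.
E[N | stage 3] = (2+4+6+11+13)/5 = 36/5.
By the law of total expectation,
E[N] = (1/3)·(13/2) + (1/3)·(5) + (1/3)·(36/5) = 187/30.

187/30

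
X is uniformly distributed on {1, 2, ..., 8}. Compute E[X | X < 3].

Given X < 3, X is equally likely to be any of {1, 2}.
E[X | X < 3] = (1 + 2) / 2 = 3/2.

3/2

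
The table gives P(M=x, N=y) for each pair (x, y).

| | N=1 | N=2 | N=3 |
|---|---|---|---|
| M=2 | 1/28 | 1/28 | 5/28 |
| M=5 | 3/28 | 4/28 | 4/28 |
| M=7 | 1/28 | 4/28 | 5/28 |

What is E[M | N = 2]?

P(N = 2) = 9/28.
Σ M·P over the event = 2·(1/28) + 5·(4/28) + 7·(4/28) = 25/14.
E[M | N = 2] = (25/14) / (9/28) = 50/9.

50/9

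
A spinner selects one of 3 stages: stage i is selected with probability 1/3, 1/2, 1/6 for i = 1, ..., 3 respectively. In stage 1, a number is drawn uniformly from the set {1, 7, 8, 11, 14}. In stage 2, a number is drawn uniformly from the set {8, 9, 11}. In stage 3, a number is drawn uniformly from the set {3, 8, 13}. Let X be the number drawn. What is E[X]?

131/15

E[X | stage 1] = (1+7+8+11+14)/5 = 41/5.
E[X | stage 2] = (8+9+11)/3 = 28/3.
E[X | stage 3] = (3+8+13)/3 = 8.
By the law of total expectation,
E[X] = (1/3)·(41/5) + (1/2)·(28/3) + (1/6)·(8) = 131/15.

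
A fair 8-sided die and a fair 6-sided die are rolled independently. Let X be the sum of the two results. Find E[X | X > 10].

12

P(X > 10) = 5/24.
Σ over the event: 11·1/12 + 12·1/16 + 13·1/24 + 14·1/48 = 5/2.
E[X | X > 10] = (5/2) / (5/24) = 12.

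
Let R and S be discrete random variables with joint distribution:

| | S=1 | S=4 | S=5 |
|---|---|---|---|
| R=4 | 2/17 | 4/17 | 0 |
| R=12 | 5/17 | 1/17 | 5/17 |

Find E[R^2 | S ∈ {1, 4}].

P(S ∈ {1, 4}) = 12/17.
Σ R^2·P over the event = 16·(2/17) + 16·(4/17) + 144·(5/17) + 144·(1/17) = 960/17.
E[R^2 | S ∈ {1, 4}] = (960/17) / (12/17) = 80.

80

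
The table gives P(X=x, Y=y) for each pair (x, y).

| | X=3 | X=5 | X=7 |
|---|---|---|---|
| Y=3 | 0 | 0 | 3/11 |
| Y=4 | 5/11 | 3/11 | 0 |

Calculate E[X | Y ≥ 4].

P(Y ≥ 4) = 8/11.
Σ X·P over the event = 3·(5/11) + 5·(3/11) = 30/11.
E[X | Y ≥ 4] = (30/11) / (8/11) = 15/4.

15/4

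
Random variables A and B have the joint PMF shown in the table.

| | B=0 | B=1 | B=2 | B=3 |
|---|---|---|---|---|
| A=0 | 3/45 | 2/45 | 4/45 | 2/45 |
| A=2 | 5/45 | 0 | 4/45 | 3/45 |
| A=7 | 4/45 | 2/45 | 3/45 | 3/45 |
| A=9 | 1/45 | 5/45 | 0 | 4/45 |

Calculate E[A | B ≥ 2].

P(B ≥ 2) = 23/45.
Summing A·P(A=x,B=y) over the conditioning event gives 92/45.
E[A | B ≥ 2] = (92/45) / (23/45) = 4.

4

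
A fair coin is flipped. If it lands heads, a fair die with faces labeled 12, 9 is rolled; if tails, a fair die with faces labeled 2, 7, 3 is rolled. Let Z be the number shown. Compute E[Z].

E[Z | heads] = (12+9)/2 = 21/2.
E[Z | tails] = (2+7+3)/3 = 4.
By the law of total expectation,
E[Z] = (1/2)·(21/2) + (1/2)·(4) = 29/4.

29/4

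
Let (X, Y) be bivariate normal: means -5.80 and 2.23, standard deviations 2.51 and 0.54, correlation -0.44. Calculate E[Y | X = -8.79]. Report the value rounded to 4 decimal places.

For a bivariate normal, E[Y | X=x] = μ_Y + ρ·(σ_Y/σ_X)·(x − μ_X).
E[Y | X=-8.79] = 2.23 + (-0.44)·(0.54/2.51)·(-8.79 − (-5.80)) = 2.23 + (-0.094661)·(-2.99) = 2.5130.

2.5130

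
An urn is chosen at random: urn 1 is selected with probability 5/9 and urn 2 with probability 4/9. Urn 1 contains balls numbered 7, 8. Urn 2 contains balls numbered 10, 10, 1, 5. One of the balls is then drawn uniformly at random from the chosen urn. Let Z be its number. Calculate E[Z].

127/18

E[Z | urn 1] = (7+8)/2 = 15/2.
E[Z | urn 2] = (10+10+1+5)/4 = 13/2.
E[Z] = (5/9)·(15/2) + (4/9)·(13/2) = 127/18.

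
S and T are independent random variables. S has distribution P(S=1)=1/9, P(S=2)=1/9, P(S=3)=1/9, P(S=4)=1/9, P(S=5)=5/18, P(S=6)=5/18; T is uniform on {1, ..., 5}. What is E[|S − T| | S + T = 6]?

P(S + T = 6) = 13/90.
Summing |S−T|·P(x,y) over outcomes with S + T = 6 gives 2/5.
E[|S − T| | S + T = 6] = (2/5) / (13/90) = 36/13.

36/13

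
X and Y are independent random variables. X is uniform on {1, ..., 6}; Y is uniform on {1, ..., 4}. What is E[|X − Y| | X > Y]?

P(X > Y) = 7/12.
Summing |X−Y|·P(x,y) over outcomes with X > Y gives 17/12.
E[|X − Y| | X > Y] = (17/12) / (7/12) = 17/7.

17/7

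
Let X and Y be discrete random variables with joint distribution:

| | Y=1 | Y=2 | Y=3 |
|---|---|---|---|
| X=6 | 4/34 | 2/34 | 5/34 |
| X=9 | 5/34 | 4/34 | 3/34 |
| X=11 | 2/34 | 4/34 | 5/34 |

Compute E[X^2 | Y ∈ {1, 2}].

557/7

P(Y ∈ {1, 2}) = 21/34.
Σ X^2·P over the event = 36·(4/34) + 36·(2/34) + 81·(5/34) + 81·(4/34) + 121·(2/34) + 121·(4/34) = 1671/34.
E[X^2 | Y ∈ {1, 2}] = (1671/34) / (21/34) = 557/7.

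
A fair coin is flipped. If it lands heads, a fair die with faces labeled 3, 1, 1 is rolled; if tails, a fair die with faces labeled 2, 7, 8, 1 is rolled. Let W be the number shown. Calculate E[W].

37/12

E[W | heads] = (3+1+1)/3 = 5/3.
E[W | tails] = (2+7+8+1)/4 = 9/2.
By the law of total expectation,
E[W] = (1/2)·(5/3) + (1/2)·(9/2) = 37/12.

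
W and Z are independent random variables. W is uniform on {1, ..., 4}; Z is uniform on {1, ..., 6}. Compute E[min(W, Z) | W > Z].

Outcomes with W > Z: (2,1), (3,1), (3,2), (4,1), (4,2), (4,3), each with probability 1/24.
E[min(W, Z) | W > Z] = (1 + 1 + 2 + 1 + 2 + 3) / 6 = 5/3.

5/3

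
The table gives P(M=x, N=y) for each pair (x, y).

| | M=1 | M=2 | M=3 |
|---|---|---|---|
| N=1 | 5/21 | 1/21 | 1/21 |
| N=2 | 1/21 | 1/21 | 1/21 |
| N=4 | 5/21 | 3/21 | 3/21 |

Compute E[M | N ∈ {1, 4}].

5/3

P(N ∈ {1, 4}) = 6/7.
Σ M·P over the event = 1·(5/21) + 1·(5/21) + 2·(1/21) + 2·(3/21) + 3·(1/21) + 3·(3/21) = 10/7.
E[M | N ∈ {1, 4}] = (10/7) / (6/7) = 5/3.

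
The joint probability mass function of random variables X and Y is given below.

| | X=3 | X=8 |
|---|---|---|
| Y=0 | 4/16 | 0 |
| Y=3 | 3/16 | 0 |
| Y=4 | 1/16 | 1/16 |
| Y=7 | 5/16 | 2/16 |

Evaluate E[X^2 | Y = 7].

P(Y = 7) = 7/16.
Σ X^2·P over the event = 9·(5/16) + 64·(2/16) = 173/16.
E[X^2 | Y = 7] = (173/16) / (7/16) = 173/7.

173/7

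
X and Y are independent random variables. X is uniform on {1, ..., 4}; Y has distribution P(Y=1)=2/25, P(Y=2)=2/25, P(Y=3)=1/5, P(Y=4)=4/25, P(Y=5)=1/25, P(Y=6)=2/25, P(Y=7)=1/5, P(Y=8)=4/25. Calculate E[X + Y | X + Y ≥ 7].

109/12

P(X + Y ≥ 7) = 3/5.
Summing (X+Y)·P(x,y) over outcomes with X + Y ≥ 7 gives 109/20.
E[X + Y | X + Y ≥ 7] = (109/20) / (3/5) = 109/12.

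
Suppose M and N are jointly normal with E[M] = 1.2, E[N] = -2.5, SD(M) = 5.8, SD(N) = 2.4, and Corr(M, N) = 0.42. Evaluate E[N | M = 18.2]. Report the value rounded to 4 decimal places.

0.4545

For a bivariate normal, E[N | M=x] = μ_N + ρ·(σ_N/σ_M)·(x − μ_M).
E[N | M=18.2] = -2.5 + (0.42)·(2.4/5.8)·(18.2 − (1.2)) = -2.5 + (0.173793)·(17) = 0.4545.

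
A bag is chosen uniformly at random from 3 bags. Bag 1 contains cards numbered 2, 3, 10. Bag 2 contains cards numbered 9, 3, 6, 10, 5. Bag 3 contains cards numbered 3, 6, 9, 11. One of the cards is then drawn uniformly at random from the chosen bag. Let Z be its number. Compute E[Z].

E[Z | bag 1] = (2+3+10)/3 = 5.
E[Z | bag 2] = (9+3+6+10+5)/5 = 33/5.
E[Z | bag 3] = (3+6+9+11)/4 = 29/4.
By the law of total expectation,
E[Z] = (1/3)·(5) + (1/3)·(33/5) + (1/3)·(29/4) = 377/60.

377/60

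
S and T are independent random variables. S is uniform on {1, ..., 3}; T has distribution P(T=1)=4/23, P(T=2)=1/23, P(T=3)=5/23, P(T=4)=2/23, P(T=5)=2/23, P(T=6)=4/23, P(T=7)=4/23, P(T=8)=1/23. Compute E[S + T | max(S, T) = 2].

P(max(S, T) = 2) = 2/23.
Summing (S+T)·P(x,y) over outcomes with max(S, T) = 2 gives 19/69.
E[S + T | max(S, T) = 2] = (19/69) / (2/23) = 19/6.

19/6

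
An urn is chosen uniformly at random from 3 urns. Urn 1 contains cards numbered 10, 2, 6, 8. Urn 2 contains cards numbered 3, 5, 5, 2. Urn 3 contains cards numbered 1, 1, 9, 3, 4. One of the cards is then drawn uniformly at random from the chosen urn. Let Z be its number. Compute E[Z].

E[Z | urn 1] = (10+2+6+8)/4 = 13/2.
E[Z | urn 2] = (3+5+5+2)/4 = 15/4.
E[Z | urn 3] = (1+1+9+3+4)/5 = 18/5.
By the law of total expectation,
E[Z] = (1/3)·(13/2) + (1/3)·(15/4) + (1/3)·(18/5) = 277/60.

277/60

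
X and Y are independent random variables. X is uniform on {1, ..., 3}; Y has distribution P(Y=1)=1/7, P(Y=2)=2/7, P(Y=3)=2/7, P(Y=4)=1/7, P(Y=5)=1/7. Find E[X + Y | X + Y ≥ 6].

46/7

P(X + Y ≥ 6) = 1/3.
Summing (X+Y)·P(x,y) over outcomes with X + Y ≥ 6 gives 46/21.
E[X + Y | X + Y ≥ 6] = (46/21) / (1/3) = 46/7.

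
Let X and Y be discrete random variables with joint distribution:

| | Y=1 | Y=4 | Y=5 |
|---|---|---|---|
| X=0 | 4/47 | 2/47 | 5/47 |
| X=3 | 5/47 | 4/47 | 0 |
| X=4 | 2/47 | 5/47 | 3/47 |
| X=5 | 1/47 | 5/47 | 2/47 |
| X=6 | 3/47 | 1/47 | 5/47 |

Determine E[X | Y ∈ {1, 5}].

P(Y ∈ {1, 5}) = 30/47.
Summing X·P(X=x,Y=y) over the conditioning event gives 98/47.
E[X | Y ∈ {1, 5}] = (98/47) / (30/47) = 49/15.

49/15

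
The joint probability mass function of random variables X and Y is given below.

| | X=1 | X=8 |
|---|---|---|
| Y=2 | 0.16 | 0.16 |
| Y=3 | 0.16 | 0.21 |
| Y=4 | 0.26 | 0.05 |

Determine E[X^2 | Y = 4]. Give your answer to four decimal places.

P(Y = 4) = 0.31.
Σ X^2·P over the event = 1·(0.26) + 64·(0.05) = 3.46.
E[X^2 | Y = 4] = (3.46) / (0.31) = 11.1613.

11.1613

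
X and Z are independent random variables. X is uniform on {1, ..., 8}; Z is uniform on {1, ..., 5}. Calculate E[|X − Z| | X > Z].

16/5

P(X > Z) = 5/8.
Summing |X−Z|·P(x,y) over outcomes with X > Z gives 2.
E[|X − Z| | X > Z] = (2) / (5/8) = 16/5.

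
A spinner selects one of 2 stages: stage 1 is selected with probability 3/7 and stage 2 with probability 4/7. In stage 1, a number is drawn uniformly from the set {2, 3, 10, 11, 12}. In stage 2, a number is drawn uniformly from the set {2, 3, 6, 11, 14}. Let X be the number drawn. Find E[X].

E[X | stage 1] = (2+3+10+11+12)/5 = 38/5.
E[X | stage 2] = (2+3+6+11+14)/5 = 36/5.
E[X] = (3/7)·(38/5) + (4/7)·(36/5) = 258/35.

258/35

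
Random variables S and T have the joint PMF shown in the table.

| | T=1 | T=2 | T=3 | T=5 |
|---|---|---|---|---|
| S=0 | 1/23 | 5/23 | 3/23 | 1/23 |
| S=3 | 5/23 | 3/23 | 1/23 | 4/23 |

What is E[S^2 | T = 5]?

36/5

P(T = 5) = 5/23.
Σ S^2·P over the event = 0·(1/23) + 9·(4/23) = 36/23.
E[S^2 | T = 5] = (36/23) / (5/23) = 36/5.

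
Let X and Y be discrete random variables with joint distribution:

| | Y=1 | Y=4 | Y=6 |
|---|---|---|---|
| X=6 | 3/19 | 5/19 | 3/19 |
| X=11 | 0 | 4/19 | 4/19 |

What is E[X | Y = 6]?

P(Y = 6) = 7/19.
Σ X·P over the event = 6·(3/19) + 11·(4/19) = 62/19.
E[X | Y = 6] = (62/19) / (7/19) = 62/7.

62/7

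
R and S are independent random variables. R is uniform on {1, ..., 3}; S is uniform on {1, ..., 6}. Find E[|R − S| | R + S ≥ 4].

11/5

P(R + S ≥ 4) = 5/6.
Summing |R−S|·P(x,y) over outcomes with R + S ≥ 4 gives 11/6.
E[|R − S| | R + S ≥ 4] = (11/6) / (5/6) = 11/5.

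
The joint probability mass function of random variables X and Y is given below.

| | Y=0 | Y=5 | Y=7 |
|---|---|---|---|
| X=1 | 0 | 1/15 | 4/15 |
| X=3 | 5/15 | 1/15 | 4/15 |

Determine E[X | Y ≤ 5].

19/7

P(Y ≤ 5) = 7/15.
Σ X·P over the event = 1·(1/15) + 3·(5/15) + 3·(1/15) = 19/15.
E[X | Y ≤ 5] = (19/15) / (7/15) = 19/7.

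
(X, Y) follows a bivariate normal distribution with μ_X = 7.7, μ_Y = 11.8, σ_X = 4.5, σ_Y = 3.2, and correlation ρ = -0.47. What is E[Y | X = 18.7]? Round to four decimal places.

E[Y | X=x] = μ_Y + ρ(σ_Y/σ_X)(x − μ_X) for jointly normal variables.
E[Y | X=18.7] = 11.8 + (-0.47)·(3.2/4.5)·(18.7 − (7.7)) = 11.8 + (-0.33422)·(11) = 8.1236.

8.1236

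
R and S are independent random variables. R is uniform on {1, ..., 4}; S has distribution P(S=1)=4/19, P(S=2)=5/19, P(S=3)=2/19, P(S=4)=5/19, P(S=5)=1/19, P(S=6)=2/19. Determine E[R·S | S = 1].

P(S = 1) = 4/19.
Summing RS·P(x,y) over outcomes with S = 1 gives 10/19.
E[R·S | S = 1] = (10/19) / (4/19) = 5/2.

5/2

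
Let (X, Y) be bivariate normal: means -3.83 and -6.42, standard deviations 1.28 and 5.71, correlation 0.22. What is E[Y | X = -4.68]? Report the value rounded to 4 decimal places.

The regression of Y on X has slope ρ·σ_Y/σ_X and passes through (μ_X, μ_Y).
E[Y | X=-4.68] = -6.42 + (0.22)·(5.71/1.28)·(-4.68 − (-3.83)) = -6.42 + (0.98141)·(-0.85) = -7.2542.

-7.2542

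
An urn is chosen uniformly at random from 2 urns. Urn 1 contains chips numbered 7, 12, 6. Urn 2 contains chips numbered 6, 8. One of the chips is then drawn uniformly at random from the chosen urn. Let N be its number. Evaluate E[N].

23/3

E[N | urn 1] = (7+12+6)/3 = 25/3.
E[N | urn 2] = (6+8)/2 = 7.
E[N] = (1/2)·(25/3) + (1/2)·(7) = 23/3.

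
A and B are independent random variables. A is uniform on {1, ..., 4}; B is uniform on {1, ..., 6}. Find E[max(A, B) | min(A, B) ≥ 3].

Outcomes with min(A, B) ≥ 3: (3,3), (3,4), (3,5), (3,6), (4,3), (4,4), (4,5), (4,6), each with probability 1/24.
E[max(A, B) | min(A, B) ≥ 3] = (3 + 4 + 5 + 6 + 4 + 4 + 5 + 6) / 8 = 37/8.

37/8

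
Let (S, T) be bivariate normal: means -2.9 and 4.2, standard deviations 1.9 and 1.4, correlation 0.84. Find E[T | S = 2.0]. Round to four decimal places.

For a bivariate normal, E[T | S=x] = μ_T + ρ·(σ_T/σ_S)·(x − μ_S).
E[T | S=2.0] = 4.2 + (0.84)·(1.4/1.9)·(2.0 − (-2.9)) = 4.2 + (0.618947)·(4.9) = 7.2328.

7.2328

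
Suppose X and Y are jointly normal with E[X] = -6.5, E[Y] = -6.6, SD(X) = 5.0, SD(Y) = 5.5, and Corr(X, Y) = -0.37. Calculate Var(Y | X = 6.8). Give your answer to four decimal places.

26.1088

The conditional variance in a bivariate normal is σ_Y²(1 − ρ²), independent of x.
Var(Y | X=6.8) = (5.5)²·(1 − (-0.37)²) = 30.25·0.8631 = 26.1088.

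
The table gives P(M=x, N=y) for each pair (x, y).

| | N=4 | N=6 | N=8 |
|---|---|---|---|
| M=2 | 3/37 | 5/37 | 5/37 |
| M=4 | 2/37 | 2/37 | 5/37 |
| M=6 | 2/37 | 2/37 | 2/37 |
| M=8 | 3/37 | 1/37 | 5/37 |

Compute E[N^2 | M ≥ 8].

P(M ≥ 8) = 9/37.
Σ N^2·P over the event = 16·(3/37) + 36·(1/37) + 64·(5/37) = 404/37.
E[N^2 | M ≥ 8] = (404/37) / (9/37) = 404/9.

404/9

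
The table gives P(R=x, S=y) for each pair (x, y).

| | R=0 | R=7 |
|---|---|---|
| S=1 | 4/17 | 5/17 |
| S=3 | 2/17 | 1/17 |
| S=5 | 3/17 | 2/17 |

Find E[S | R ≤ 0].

P(R ≤ 0) = 9/17.
Σ S·P over the event = 1·(4/17) + 3·(2/17) + 5·(3/17) = 25/17.
E[S | R ≤ 0] = (25/17) / (9/17) = 25/9.

25/9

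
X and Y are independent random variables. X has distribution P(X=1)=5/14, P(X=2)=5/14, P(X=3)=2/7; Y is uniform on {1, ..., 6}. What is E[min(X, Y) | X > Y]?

P(X > Y) = 13/84.
Summing min(X,Y)·P(x,y) over outcomes with X > Y gives 17/84.
E[min(X, Y) | X > Y] = (17/84) / (13/84) = 17/13.

17/13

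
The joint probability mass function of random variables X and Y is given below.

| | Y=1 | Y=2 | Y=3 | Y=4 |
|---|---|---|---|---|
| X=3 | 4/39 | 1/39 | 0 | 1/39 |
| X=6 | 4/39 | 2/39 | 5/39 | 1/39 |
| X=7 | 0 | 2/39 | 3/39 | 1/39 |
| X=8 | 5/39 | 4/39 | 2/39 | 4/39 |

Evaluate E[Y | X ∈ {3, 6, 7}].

P(X ∈ {3, 6, 7}) = 8/13.
Summing Y·P(X=x,Y=y) over the conditioning event gives 18/13.
E[Y | X ∈ {3, 6, 7}] = (18/13) / (8/13) = 9/4.

9/4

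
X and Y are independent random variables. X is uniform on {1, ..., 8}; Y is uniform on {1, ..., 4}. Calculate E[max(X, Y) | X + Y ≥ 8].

46/7

P(X + Y ≥ 8) = 7/16.
Summing max(X,Y)·P(x,y) over outcomes with X + Y ≥ 8 gives 23/8.
E[max(X, Y) | X + Y ≥ 8] = (23/8) / (7/16) = 46/7.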